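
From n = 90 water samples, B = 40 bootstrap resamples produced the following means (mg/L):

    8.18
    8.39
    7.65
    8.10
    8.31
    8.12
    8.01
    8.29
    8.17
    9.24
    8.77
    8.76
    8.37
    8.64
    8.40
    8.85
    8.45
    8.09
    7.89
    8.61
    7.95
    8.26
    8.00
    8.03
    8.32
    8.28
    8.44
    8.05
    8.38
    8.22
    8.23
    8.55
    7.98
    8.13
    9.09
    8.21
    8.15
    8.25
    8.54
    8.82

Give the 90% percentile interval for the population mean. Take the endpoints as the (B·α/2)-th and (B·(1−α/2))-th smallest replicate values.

Sorted replicates: 7.65, 7.89, 7.95, 7.98, 8.00, 8.01, 8.03, 8.05, 8.09, 8.10, 8.12, 8.13, 8.15, 8.17, 8.18, 8.21, 8.22, 8.23, 8.25, 8.26, 8.28, 8.29, 8.31, 8.32, 8.37, 8.38, 8.39, 8.40, 8.44, 8.45, 8.54, 8.55, 8.61, 8.64, 8.76, 8.77, 8.82, 8.85, 9.09, 9.24
α = 0.10; lower rank = 40 × 0.050 = 2; upper rank = 40 × 0.950 = 38.
The 2nd smallest replicate is 7.89; the 38th is 8.85.

(7.89, 8.85)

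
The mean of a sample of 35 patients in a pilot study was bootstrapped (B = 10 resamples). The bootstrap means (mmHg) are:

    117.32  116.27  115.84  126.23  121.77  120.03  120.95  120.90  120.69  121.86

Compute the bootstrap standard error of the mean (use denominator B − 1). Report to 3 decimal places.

Bootstrap SE is the standard deviation of the 10 replicate means.
Mean of replicates: (117.32 + 116.27 + 115.84 + 126.23 + 121.77 + 120.03 + 120.95 + 120.90 + 120.69 + 121.86) / 10 = 1201.8600 / 10 = 120.1860
Sum of squared deviations: (−2.8660)² + (−3.9160)² + (−4.3460)² + (+6.0440)² + (+1.5840)² + (−0.1560)² + (+0.7640)² + (+0.7140)² + (+0.5040)² + (+1.6740)² = 85.6498
Variance = 85.6498 / 9 = 9.5166
SE* = √9.5166

SE* = 3.085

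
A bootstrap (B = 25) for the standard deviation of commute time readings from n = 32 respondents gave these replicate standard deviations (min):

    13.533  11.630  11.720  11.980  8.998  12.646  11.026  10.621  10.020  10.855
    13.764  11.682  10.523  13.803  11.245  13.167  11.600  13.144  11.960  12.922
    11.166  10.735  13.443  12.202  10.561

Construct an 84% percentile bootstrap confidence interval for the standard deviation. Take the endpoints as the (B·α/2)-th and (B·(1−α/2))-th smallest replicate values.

(10.020, 13.533)

Sorted replicates: 8.998, 10.020, 10.523, 10.561, 10.621, 10.735, 10.855, 11.026, 11.166, 11.245, 11.600, 11.630, 11.682, 11.720, 11.960, 11.980, 12.202, 12.646, 12.922, 13.144, 13.167, 13.443, 13.533, 13.764, 13.803
α = 0.16; lower rank = 25 × 0.080 = 2; upper rank = 25 × 0.920 = 23.
The 2nd smallest replicate is 10.020; the 23rd is 13.533.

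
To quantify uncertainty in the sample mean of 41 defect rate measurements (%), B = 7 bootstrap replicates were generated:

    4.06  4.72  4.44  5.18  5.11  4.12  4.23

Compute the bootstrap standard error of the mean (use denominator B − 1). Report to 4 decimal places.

SE* = 0.4617

Bootstrap SE is the standard deviation of the 7 replicate means.
Mean of replicates: (4.06 + 4.72 + 4.44 + 5.18 + 5.11 + 4.12 + 4.23) / 7 = 31.86000 / 7 = 4.55143
Sum of squared deviations: (−0.49143)² + (+0.16857)² + (−0.11143)² + (+0.62857)² + (+0.55857)² + (−0.43143)² + (−0.32143)² = 1.27889
Variance = 1.27889 / 6 = 0.21315
SE* = √0.21315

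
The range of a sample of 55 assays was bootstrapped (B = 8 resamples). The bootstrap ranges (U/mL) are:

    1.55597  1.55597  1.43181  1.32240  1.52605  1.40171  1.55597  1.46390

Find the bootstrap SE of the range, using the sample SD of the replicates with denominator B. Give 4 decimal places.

SE* = 0.0813

Bootstrap SE is the standard deviation of the 8 replicate ranges.
Mean of replicates: (1.55597 + 1.55597 + 1.43181 + 1.32240 + 1.52605 + 1.40171 + 1.55597 + 1.46390) / 8 = 11.813780 / 8 = 1.476722
Sum of squared deviations: (+0.079248)² + (+0.079248)² + (−0.044912)² + (−0.154322)² + (+0.049327)² + (−0.075012)² + (+0.079248)² + (−0.012822)² = 0.052898
Variance = 0.052898 / 8 = 0.006612
SE* = √0.006612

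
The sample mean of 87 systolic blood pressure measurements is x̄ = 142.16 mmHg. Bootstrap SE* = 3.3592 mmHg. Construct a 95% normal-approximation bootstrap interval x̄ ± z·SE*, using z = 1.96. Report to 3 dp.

(135.576, 148.744)

Margin = 1.96 × 3.3592 = 6.5840
Interval: 142.16 ± 6.5840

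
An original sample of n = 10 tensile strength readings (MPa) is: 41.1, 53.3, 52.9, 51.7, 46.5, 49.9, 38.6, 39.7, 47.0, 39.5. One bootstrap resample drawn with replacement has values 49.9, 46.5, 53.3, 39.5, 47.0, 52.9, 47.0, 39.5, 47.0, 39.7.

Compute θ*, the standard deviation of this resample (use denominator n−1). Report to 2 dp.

θ* = 5.20

Mean = 46.2300; sum of squared deviations = 243.0210
s² = 243.0210 / 9 = 27.0023
s = √27.0023 = 5.20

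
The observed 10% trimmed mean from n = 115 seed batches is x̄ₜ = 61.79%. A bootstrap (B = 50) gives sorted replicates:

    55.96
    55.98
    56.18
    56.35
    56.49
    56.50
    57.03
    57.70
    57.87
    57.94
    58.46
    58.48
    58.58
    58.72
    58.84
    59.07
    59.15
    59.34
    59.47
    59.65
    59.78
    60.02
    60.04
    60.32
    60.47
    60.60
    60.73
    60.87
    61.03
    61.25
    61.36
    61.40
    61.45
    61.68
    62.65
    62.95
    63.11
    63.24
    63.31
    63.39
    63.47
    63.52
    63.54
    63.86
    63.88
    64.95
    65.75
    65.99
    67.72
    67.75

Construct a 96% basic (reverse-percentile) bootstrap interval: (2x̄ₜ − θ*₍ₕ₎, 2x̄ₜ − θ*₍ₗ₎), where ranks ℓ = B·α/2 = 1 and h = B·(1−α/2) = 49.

(55.86, 67.62)

Percentile endpoints at ranks 1 and 49: θ*₍1₎ = 55.96, θ*₍49₎ = 67.72.
Basic interval reflects these around x̄ₜ:
  lower = 2 × 61.79 − 67.72 = 55.86
  upper = 2 × 61.79 − 55.96 = 67.62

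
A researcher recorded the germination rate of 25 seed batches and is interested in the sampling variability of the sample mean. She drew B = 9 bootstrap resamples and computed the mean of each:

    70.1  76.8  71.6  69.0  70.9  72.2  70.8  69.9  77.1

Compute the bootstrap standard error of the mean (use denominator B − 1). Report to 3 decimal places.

SE* = 2.935

Bootstrap SE is the standard deviation of the 9 replicate means.
Mean of replicates: (70.1 + 76.8 + 71.6 + 69.0 + 70.9 + 72.2 + 70.8 + 69.9 + 77.1) / 9 = 648.4000 / 9 = 72.0444
Sum of squared deviations: (−1.9444)² + (+4.7556)² + (−0.4444)² + (−3.0444)² + (−1.1444)² + (+0.1556)² + (−1.2444)² + (−2.1444)² + (+5.0556)² = 68.9022
Variance = 68.9022 / 8 = 8.6128
SE* = √8.6128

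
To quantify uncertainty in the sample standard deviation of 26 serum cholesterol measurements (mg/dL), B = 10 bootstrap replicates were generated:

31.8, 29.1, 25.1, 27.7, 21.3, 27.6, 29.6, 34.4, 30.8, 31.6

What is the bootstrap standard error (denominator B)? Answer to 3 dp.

Bootstrap SE is the standard deviation of the 10 replicate standard deviations.
Mean of replicates: (31.8 + 29.1 + 25.1 + 27.7 + 21.3 + 27.6 + 29.6 + 34.4 + 30.8 + 31.6) / 10 = 289.0000 / 10 = 28.9000
Sum of squared deviations: (+2.9000)² + (+0.2000)² + (−3.8000)² + (−1.2000)² + (−7.6000)² + (−1.3000)² + (+0.7000)² + (+5.5000)² + (+1.9000)² + (+2.7000)² = 125.4200
Variance = 125.4200 / 10 = 12.5420
SE* = √12.5420

SE* = 3.541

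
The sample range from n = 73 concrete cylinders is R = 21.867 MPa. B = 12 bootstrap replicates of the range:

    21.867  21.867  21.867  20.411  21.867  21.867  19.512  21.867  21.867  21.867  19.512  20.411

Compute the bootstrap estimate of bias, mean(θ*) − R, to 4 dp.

mean(θ*) = (21.867 + 21.867 + 21.867 + 20.411 + 21.867 + 21.867 + 19.512 + 21.867 + 21.867 + 21.867 + 19.512 + 20.411) / 12 = 21.23183
bias = 21.23183 − 21.867

bias = −0.6352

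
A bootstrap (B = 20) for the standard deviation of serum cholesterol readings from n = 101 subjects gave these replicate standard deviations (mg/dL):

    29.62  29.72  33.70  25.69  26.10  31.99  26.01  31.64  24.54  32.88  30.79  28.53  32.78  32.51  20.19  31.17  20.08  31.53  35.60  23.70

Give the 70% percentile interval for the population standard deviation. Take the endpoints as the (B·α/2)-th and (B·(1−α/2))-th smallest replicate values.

Sorted replicates: 20.08, 20.19, 23.70, 24.54, 25.69, 26.01, 26.10, 28.53, 29.62, 29.72, 30.79, 31.17, 31.53, 31.64, 31.99, 32.51, 32.78, 32.88, 33.70, 35.60
α = 0.30; lower rank = 20 × 0.150 = 3; upper rank = 20 × 0.850 = 17.
The 3rd smallest replicate is 23.70; the 17th is 32.78.

(23.70, 32.78)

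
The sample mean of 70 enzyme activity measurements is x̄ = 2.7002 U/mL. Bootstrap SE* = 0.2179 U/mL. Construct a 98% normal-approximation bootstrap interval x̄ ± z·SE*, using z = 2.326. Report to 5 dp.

(2.19336, 3.20704)

Margin = 2.326 × 0.2179 = 0.506835
Interval: 2.7002 ± 0.506835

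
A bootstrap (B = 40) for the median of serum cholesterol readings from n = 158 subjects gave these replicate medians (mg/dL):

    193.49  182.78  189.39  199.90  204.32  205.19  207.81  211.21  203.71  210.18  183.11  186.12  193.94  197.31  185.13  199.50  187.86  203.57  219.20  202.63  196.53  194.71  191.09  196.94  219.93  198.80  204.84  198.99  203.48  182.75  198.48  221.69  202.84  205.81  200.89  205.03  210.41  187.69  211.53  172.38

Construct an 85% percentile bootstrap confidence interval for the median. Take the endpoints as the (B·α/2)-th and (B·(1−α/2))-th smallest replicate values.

(182.78, 211.53)

Sorted replicates: 172.38, 182.75, 182.78, 183.11, 185.13, 186.12, 187.69, 187.86, 189.39, 191.09, 193.49, 193.94, 194.71, 196.53, 196.94, 197.31, 198.48, 198.80, 198.99, 199.50, 199.90, 200.89, 202.63, 202.84, 203.48, 203.57, 203.71, 204.32, 204.84, 205.03, 205.19, 205.81, 207.81, 210.18, 210.41, 211.21, 211.53, 219.20, 219.93, 221.69
α = 0.15; lower rank = 40 × 0.075 = 3; upper rank = 40 × 0.925 = 37.
The 3rd smallest replicate is 182.78; the 37th is 211.53.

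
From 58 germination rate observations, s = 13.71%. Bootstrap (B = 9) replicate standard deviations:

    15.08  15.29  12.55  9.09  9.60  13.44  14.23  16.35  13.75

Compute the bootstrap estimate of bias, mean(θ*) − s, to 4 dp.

bias = −0.4456

mean(θ*) = (15.08 + 15.29 + 12.55 + 9.09 + 9.60 + 13.44 + 14.23 + 16.35 + 13.75) / 9 = 13.26444
bias = 13.26444 − 13.71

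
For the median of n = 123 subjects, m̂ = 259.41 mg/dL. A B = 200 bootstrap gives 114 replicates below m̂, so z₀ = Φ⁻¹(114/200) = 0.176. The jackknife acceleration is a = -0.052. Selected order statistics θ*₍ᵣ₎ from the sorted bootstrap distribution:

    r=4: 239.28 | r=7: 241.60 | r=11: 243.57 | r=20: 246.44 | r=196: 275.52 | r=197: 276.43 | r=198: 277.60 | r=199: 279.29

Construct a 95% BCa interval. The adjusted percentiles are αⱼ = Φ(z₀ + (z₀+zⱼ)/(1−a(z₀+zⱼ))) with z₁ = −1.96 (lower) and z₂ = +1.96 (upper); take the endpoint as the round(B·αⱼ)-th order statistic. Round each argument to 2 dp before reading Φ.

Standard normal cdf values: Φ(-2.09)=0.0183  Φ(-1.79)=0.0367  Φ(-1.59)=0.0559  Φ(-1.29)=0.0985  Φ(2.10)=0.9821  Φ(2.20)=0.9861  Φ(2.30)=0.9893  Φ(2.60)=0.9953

Lower: z₀ + z₁ = 0.176 + (-1.960) = -1.784; 1 − a(z₀+z₁) = 1 − (-0.052)(-1.784) = 0.9072; argument = 0.176 + (-1.784)/0.9072 = -1.7904 → -1.79.
α₁ = Φ(-1.79) = 0.0367; rank = round(200 × 0.0367) = 7; θ*₍7₎ = 241.60.
Upper: z₀ + z₂ = 2.136; 1 − a(z₀+z₂) = 1.1111; argument = 2.0985 → 2.10; α₂ = 0.9821; rank = 196; θ*₍196₎ = 275.52.

(241.60, 275.52)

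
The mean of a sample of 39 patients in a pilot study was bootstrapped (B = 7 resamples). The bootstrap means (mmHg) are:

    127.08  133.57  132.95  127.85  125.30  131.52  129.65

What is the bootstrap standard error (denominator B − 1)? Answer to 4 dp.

Bootstrap SE is the standard deviation of the 7 replicate means.
Mean of replicates: (127.08 + 133.57 + 132.95 + 127.85 + 125.30 + 131.52 + 129.65) / 7 = 907.92000 / 7 = 129.70286
Sum of squared deviations: (−2.62286)² + (+3.86714)² + (+3.24714)² + (−1.85286)² + (−4.40286)² + (+1.81714)² + (−0.05286)² = 58.50114
Variance = 58.50114 / 6 = 9.75019
SE* = √9.75019

SE* = 3.1225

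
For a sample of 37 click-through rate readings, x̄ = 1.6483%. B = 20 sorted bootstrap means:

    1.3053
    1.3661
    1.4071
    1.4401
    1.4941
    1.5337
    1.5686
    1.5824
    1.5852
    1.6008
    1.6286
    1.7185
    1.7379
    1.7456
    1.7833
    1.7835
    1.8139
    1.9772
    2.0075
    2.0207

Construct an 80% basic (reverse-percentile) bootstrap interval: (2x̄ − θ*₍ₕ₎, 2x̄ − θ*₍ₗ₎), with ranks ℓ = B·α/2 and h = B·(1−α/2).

Percentile endpoints at ranks 2 and 18: θ*₍2₎ = 1.3661, θ*₍18₎ = 1.9772.
Basic interval reflects these around x̄:
  lower = 2 × 1.6483 − 1.9772 = 1.3194
  upper = 2 × 1.6483 − 1.3661 = 1.9305

(1.3194, 1.9305)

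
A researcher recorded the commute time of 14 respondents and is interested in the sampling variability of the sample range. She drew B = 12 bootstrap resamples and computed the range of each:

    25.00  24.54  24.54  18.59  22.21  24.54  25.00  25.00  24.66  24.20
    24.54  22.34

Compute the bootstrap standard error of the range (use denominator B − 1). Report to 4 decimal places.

Bootstrap SE is the standard deviation of the 12 replicate ranges.
Mean of replicates: (25.00 + 24.54 + 24.54 + 18.59 + 22.21 + 24.54 + 25.00 + 25.00 + 24.66 + 24.20 + 24.54 + 22.34) / 12 = 285.16000 / 12 = 23.76333
Sum of squared deviations: (+1.23667)² + (+0.77667)² + (+0.77667)² + (−5.17333)² + (−1.55333)² + (+0.77667)² + (+1.23667)² + (+1.23667)² + (+0.89667)² + (+0.43667)² + (+0.77667)² + (−1.42333)² = 39.19767
Variance = 39.19767 / 11 = 3.56342
SE* = √3.56342

SE* = 1.8877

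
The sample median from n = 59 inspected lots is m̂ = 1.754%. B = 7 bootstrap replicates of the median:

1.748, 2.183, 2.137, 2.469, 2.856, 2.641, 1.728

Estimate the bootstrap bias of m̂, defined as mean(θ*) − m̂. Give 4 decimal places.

mean(θ*) = (1.748 + 2.183 + 2.137 + 2.469 + 2.856 + 2.641 + 1.728) / 7 = 2.25171
bias = 2.25171 − 1.754

bias = +0.4977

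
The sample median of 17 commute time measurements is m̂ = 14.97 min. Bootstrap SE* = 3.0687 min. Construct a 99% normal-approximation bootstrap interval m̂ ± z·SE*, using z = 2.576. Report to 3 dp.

(7.065, 22.875)

Margin = 2.576 × 3.0687 = 7.9050
Interval: 14.97 ± 7.9050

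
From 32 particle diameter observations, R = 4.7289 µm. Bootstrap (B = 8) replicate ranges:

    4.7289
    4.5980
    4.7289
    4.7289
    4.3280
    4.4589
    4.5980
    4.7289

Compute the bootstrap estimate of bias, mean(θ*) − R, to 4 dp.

bias = −0.1166

mean(θ*) = (4.7289 + 4.5980 + 4.7289 + 4.7289 + 4.3280 + 4.4589 + 4.5980 + 4.7289) / 8 = 4.61231
bias = 4.61231 − 4.7289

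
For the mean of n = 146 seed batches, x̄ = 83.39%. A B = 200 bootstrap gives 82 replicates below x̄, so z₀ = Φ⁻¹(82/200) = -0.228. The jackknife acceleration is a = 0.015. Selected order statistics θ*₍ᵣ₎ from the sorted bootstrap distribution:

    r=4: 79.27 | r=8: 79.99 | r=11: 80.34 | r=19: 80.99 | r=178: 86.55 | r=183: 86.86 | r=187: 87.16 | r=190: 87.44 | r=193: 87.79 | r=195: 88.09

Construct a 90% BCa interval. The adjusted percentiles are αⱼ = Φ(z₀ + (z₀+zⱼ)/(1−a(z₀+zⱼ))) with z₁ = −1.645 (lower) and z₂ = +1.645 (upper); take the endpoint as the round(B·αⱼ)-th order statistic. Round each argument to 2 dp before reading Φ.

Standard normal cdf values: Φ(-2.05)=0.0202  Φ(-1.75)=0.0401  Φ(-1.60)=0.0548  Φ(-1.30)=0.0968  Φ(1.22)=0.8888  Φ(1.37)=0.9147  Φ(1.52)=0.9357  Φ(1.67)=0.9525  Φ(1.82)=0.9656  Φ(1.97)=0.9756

Lower: z₀ + z₁ = -0.228 + (-1.645) = -1.873; 1 − a(z₀+z₁) = 1 − (0.015)(-1.873) = 1.0281; argument = -0.228 + (-1.873)/1.0281 = -2.0498 → -2.05.
α₁ = Φ(-2.05) = 0.0202; rank = round(200 × 0.0202) = 4; θ*₍4₎ = 79.27.
Upper: z₀ + z₂ = 1.417; 1 − a(z₀+z₂) = 0.9787; argument = 1.2198 → 1.22; α₂ = 0.8888; rank = 178; θ*₍178₎ = 86.55.

(79.27, 86.55)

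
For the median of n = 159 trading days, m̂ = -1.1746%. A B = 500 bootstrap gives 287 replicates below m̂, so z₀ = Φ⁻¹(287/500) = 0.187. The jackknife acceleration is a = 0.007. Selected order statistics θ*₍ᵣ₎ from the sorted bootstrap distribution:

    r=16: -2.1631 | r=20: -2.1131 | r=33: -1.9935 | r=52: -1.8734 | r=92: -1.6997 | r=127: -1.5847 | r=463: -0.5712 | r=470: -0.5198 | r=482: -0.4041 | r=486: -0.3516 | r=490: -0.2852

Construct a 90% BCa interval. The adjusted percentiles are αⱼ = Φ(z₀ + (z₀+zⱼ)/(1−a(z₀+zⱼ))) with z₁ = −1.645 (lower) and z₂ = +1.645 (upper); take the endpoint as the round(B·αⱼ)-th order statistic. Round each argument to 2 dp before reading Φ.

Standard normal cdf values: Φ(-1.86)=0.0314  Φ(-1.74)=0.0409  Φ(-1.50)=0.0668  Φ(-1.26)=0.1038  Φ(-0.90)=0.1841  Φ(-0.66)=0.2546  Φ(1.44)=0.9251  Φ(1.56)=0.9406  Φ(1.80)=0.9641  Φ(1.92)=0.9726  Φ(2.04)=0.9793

Lower: z₀ + z₁ = 0.187 + (-1.645) = -1.458; 1 − a(z₀+z₁) = 1 − (0.007)(-1.458) = 1.0102; argument = 0.187 + (-1.458)/1.0102 = -1.2563 → -1.26.
α₁ = Φ(-1.26) = 0.1038; rank = round(500 × 0.1038) = 52; θ*₍52₎ = -1.8734.
Upper: z₀ + z₂ = 1.832; 1 − a(z₀+z₂) = 0.9872; argument = 2.0428 → 2.04; α₂ = 0.9793; rank = 490; θ*₍490₎ = -0.2852.

(-1.8734, -0.2852)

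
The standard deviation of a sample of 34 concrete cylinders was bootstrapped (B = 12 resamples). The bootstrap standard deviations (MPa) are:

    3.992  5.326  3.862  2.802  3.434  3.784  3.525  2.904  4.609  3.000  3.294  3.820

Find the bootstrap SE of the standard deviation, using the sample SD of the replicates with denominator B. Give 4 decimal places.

Bootstrap SE is the standard deviation of the 12 replicate standard deviations.
Mean of replicates: (3.992 + 5.326 + 3.862 + 2.802 + 3.434 + 3.784 + 3.525 + 2.904 + 4.609 + 3.000 + 3.294 + 3.820) / 12 = 44.35200 / 12 = 3.69600
Sum of squared deviations: (+0.29600)² + (+1.63000)² + (+0.16600)² + (−0.89400)² + (−0.26200)² + (+0.08800)² + (−0.17100)² + (−0.79200)² + (+0.91300)² + (−0.69600)² + (−0.40200)² + (+0.12400)² = 5.79917
Variance = 5.79917 / 12 = 0.48326
SE* = √0.48326

SE* = 0.6952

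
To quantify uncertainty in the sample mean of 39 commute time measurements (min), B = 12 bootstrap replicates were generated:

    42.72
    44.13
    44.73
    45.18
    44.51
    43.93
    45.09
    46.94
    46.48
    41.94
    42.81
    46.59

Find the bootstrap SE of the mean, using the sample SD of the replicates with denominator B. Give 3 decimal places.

SE* = 1.529

Bootstrap SE is the standard deviation of the 12 replicate means.
Mean of replicates: (42.72 + 44.13 + 44.73 + 45.18 + 44.51 + 43.93 + 45.09 + 46.94 + 46.48 + 41.94 + 42.81 + 46.59) / 12 = 535.0500 / 12 = 44.5875
Sum of squared deviations: (−1.8675)² + (−0.4575)² + (+0.1425)² + (+0.5925)² + (−0.0775)² + (−0.6575)² + (+0.5025)² + (+2.3525)² + (+1.8925)² + (−2.6475)² + (−1.7775)² + (+2.0025)² = 28.0536
Variance = 28.0536 / 12 = 2.3378
SE* = √2.3378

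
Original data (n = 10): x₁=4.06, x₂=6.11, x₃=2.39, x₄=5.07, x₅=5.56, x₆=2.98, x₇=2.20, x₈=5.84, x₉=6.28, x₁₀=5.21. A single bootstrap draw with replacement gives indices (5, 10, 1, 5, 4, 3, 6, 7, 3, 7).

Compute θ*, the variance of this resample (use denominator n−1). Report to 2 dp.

Resample values: 5.56, 5.21, 4.06, 5.56, 5.07, 2.39, 2.98, 2.20, 2.39, 2.20.
Mean = 3.7620; sum of squared deviations = 19.6180
s² = 19.6180 / 9 = 2.1798

θ* = 2.18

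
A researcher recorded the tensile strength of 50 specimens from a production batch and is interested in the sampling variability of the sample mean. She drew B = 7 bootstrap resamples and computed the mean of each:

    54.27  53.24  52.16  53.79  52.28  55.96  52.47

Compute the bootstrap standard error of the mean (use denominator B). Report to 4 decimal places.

SE* = 1.2607

Bootstrap SE is the standard deviation of the 7 replicate means.
Mean of replicates: (54.27 + 53.24 + 52.16 + 53.79 + 52.28 + 55.96 + 52.47) / 7 = 374.17000 / 7 = 53.45286
Sum of squared deviations: (+0.81714)² + (−0.21286)² + (−1.29286)² + (+0.33714)² + (−1.17286)² + (+2.50714)² + (−0.98286)² = 11.12554
Variance = 11.12554 / 7 = 1.58936
SE* = √1.58936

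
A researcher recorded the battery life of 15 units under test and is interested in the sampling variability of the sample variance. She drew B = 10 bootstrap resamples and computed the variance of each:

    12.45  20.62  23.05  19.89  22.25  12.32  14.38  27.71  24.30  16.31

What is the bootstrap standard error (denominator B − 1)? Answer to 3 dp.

SE* = 5.264

Bootstrap SE is the standard deviation of the 10 replicate variances.
Mean of replicates: (12.45 + 20.62 + 23.05 + 19.89 + 22.25 + 12.32 + 14.38 + 27.71 + 24.30 + 16.31) / 10 = 193.2800 / 10 = 19.3280
Sum of squared deviations: (−6.8780)² + (+1.2920)² + (+3.7220)² + (+0.5620)² + (+2.9220)² + (−7.0080)² + (−4.9480)² + (+8.3820)² + (+4.9720)² + (−3.0180)² = 249.3652
Variance = 249.3652 / 9 = 27.7072
SE* = √27.7072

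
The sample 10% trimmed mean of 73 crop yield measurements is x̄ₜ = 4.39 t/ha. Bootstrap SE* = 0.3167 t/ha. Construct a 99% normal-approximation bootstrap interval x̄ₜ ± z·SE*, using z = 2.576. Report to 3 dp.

(3.574, 5.206)

Margin = 2.576 × 0.3167 = 0.8158
Interval: 4.39 ± 0.8158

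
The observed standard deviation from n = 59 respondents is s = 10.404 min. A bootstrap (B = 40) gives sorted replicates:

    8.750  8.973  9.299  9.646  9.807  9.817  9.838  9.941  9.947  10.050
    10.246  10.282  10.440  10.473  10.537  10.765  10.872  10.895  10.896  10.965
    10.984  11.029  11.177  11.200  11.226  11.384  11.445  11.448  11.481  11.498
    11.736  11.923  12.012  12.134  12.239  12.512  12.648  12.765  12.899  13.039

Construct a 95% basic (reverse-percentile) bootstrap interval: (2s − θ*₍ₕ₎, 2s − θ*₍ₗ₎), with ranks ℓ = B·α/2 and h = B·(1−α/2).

(7.909, 12.058)

Percentile endpoints at ranks 1 and 39: θ*₍1₎ = 8.750, θ*₍39₎ = 12.899.
Basic interval reflects these around s:
  lower = 2 × 10.404 − 12.899 = 7.909
  upper = 2 × 10.404 − 8.750 = 12.058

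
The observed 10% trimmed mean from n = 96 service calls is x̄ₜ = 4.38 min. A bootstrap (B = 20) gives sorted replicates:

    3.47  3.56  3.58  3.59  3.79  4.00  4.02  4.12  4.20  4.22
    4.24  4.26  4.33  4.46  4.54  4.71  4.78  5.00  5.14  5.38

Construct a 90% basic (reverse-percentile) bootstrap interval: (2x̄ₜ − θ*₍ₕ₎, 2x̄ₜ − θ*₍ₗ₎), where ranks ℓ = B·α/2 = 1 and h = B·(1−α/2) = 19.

(3.62, 5.29)

Percentile endpoints at ranks 1 and 19: θ*₍1₎ = 3.47, θ*₍19₎ = 5.14.
Basic interval reflects these around x̄ₜ:
  lower = 2 × 4.38 − 5.14 = 3.62
  upper = 2 × 4.38 − 3.47 = 5.29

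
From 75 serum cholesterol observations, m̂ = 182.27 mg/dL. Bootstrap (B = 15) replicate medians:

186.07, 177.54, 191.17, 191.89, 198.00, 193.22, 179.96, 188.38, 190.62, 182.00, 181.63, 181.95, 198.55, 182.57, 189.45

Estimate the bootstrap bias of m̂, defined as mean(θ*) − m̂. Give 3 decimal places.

bias = +5.263

mean(θ*) = (186.07 + 177.54 + 191.17 + 191.89 + 198.00 + 193.22 + 179.96 + 188.38 + 190.62 + 182.00 + 181.63 + 181.95 + 198.55 + 182.57 + 189.45) / 15 = 187.5333
bias = 187.5333 − 182.27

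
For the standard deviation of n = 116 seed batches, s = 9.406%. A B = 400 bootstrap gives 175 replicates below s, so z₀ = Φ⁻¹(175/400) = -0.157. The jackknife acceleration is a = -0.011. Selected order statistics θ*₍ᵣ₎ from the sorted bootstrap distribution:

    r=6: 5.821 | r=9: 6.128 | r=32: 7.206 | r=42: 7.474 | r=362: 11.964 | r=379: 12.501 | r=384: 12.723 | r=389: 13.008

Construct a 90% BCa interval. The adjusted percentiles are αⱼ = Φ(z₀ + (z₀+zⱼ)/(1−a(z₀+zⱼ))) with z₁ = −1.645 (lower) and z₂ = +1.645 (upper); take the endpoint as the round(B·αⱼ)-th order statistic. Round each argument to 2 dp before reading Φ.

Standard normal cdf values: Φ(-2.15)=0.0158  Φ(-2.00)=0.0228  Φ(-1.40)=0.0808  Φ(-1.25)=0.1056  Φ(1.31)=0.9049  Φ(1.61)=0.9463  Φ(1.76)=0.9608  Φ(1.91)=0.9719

Lower: z₀ + z₁ = -0.157 + (-1.645) = -1.802; 1 − a(z₀+z₁) = 1 − (-0.011)(-1.802) = 0.9802; argument = -0.157 + (-1.802)/0.9802 = -1.9954 → -2.00.
α₁ = Φ(-2.00) = 0.0228; rank = round(400 × 0.0228) = 9; θ*₍9₎ = 6.128.
Upper: z₀ + z₂ = 1.488; 1 − a(z₀+z₂) = 1.0164; argument = 1.3070 → 1.31; α₂ = 0.9049; rank = 362; θ*₍362₎ = 11.964.

(6.128, 11.964)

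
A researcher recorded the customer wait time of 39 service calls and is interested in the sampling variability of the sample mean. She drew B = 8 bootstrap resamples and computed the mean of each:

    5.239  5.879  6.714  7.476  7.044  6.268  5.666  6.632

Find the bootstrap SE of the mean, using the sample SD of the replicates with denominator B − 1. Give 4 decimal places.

Bootstrap SE is the standard deviation of the 8 replicate means.
Mean of replicates: (5.239 + 5.879 + 6.714 + 7.476 + 7.044 + 6.268 + 5.666 + 6.632) / 8 = 50.91800 / 8 = 6.36475
Sum of squared deviations: (−1.12575)² + (−0.48575)² + (+0.34925)² + (+1.11125)² + (+0.67925)² + (−0.09675)² + (−0.69875)² + (+0.26725)² = 3.89053
Variance = 3.89053 / 7 = 0.55579
SE* = √0.55579

SE* = 0.7455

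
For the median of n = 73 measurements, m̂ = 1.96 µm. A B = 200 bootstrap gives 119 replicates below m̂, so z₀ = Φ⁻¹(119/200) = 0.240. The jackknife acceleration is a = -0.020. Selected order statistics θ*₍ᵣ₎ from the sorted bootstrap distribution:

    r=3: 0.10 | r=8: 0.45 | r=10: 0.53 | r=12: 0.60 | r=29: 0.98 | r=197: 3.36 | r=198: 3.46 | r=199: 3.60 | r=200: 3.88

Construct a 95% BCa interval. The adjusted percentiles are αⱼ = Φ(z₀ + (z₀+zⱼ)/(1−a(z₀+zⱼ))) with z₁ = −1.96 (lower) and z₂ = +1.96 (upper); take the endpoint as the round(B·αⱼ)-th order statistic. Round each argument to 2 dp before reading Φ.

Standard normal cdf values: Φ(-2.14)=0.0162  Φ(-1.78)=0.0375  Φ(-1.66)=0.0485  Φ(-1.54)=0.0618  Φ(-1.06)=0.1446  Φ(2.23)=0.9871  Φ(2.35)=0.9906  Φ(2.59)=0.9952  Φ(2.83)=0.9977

Lower: z₀ + z₁ = 0.240 + (-1.960) = -1.720; 1 − a(z₀+z₁) = 1 − (-0.020)(-1.720) = 0.9656; argument = 0.240 + (-1.720)/0.9656 = -1.5413 → -1.54.
α₁ = Φ(-1.54) = 0.0618; rank = round(200 × 0.0618) = 12; θ*₍12₎ = 0.60.
Upper: z₀ + z₂ = 2.200; 1 − a(z₀+z₂) = 1.0440; argument = 2.3473 → 2.35; α₂ = 0.9906; rank = 198; θ*₍198₎ = 3.46.

(0.60, 3.46)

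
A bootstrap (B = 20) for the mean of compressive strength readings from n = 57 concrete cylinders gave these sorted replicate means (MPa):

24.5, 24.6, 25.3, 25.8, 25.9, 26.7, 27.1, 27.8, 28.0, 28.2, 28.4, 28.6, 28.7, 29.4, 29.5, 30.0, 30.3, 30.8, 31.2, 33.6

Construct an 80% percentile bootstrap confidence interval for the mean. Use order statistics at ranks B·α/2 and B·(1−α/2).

α = 0.20; lower rank = 20 × 0.100 = 2; upper rank = 20 × 0.900 = 18.
The 2nd smallest replicate is 24.6; the 18th is 30.8.

(24.6, 30.8)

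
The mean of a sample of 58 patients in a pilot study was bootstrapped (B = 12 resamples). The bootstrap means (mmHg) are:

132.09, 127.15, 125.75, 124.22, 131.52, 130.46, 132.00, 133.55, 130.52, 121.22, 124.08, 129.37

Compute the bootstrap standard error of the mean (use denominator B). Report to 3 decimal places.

Bootstrap SE is the standard deviation of the 12 replicate means.
Mean of replicates: (132.09 + 127.15 + 125.75 + 124.22 + 131.52 + 130.46 + 132.00 + 133.55 + 130.52 + 121.22 + 124.08 + 129.37) / 12 = 1541.9300 / 12 = 128.4942
Sum of squared deviations: (+3.5958)² + (−1.3442)² + (−2.7442)² + (−4.2742)² + (+3.0258)² + (+1.9658)² + (+3.5058)² + (+5.0558)² + (+2.0258)² + (−7.2742)² + (−4.4142)² + (+0.8758)² = 168.6777
Variance = 168.6777 / 12 = 14.0565
SE* = √14.0565

SE* = 3.749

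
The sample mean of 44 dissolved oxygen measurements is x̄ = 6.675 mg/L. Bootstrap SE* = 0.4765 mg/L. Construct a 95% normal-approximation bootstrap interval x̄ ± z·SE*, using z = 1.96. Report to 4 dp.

Margin = 1.96 × 0.4765 = 0.93394
Interval: 6.675 ± 0.93394

(5.7411, 7.6089)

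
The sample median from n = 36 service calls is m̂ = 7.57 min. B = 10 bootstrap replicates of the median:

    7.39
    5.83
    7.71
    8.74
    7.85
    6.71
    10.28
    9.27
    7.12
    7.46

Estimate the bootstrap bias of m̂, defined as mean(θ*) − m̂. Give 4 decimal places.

bias = +0.2660

mean(θ*) = (7.39 + 5.83 + 7.71 + 8.74 + 7.85 + 6.71 + 10.28 + 9.27 + 7.12 + 7.46) / 10 = 7.83600
bias = 7.83600 − 7.57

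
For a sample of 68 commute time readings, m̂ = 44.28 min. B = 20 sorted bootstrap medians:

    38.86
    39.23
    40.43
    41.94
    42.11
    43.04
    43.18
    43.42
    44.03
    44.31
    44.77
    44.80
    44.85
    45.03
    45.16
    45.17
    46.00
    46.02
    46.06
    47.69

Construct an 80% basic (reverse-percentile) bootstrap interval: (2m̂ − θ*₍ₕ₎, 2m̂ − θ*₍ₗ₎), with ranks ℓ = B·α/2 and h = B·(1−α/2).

(42.54, 49.33)

Percentile endpoints at ranks 2 and 18: θ*₍2₎ = 39.23, θ*₍18₎ = 46.02.
Basic interval reflects these around m̂:
  lower = 2 × 44.28 − 46.02 = 42.54
  upper = 2 × 44.28 − 39.23 = 49.33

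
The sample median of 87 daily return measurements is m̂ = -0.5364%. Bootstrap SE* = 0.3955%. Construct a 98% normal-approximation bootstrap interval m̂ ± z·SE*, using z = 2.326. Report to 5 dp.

Margin = 2.326 × 0.3955 = 0.919933
Interval: -0.5364 ± 0.919933

(-1.45633, 0.38353)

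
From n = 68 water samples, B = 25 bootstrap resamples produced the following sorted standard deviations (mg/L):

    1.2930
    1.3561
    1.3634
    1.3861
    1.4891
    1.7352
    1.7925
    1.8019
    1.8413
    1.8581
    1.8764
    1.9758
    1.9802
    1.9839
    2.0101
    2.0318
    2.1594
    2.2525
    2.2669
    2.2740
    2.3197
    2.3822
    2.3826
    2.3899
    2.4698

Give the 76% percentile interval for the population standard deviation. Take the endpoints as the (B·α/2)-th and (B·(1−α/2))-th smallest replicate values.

α = 0.24; lower rank = 25 × 0.120 = 3; upper rank = 25 × 0.880 = 22.
The 3rd smallest replicate is 1.3634; the 22nd is 2.3822.

(1.3634, 2.3822)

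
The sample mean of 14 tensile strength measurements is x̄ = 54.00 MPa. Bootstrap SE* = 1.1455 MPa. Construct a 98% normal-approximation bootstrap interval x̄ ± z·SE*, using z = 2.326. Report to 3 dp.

Margin = 2.326 × 1.1455 = 2.6644
Interval: 54.00 ± 2.6644

(51.336, 56.664)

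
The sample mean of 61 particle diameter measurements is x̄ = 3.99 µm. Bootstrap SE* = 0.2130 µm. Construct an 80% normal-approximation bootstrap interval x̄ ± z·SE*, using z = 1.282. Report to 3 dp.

Margin = 1.282 × 0.2130 = 0.2731
Interval: 3.99 ± 0.2731

(3.717, 4.263)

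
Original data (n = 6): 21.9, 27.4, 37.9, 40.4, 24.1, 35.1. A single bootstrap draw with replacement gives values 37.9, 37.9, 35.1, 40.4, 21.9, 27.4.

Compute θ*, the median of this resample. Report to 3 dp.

θ* = 36.500

Sorted: 21.9, 27.4, 35.1, 37.9, 37.9, 40.4
Median = average of the two middle values = 36.500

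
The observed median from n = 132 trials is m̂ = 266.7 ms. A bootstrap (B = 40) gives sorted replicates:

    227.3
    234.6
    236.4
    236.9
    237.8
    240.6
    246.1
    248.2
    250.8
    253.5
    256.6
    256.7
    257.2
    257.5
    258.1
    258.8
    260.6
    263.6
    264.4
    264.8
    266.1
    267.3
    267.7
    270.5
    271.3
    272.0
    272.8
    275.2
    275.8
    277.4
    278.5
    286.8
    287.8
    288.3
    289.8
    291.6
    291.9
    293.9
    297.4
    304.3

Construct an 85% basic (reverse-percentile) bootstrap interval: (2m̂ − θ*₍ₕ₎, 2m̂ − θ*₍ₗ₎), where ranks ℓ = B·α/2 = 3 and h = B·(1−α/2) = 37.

Percentile endpoints at ranks 3 and 37: θ*₍3₎ = 236.4, θ*₍37₎ = 291.9.
Basic interval reflects these around m̂:
  lower = 2 × 266.7 − 291.9 = 241.5
  upper = 2 × 266.7 − 236.4 = 297.0

(241.5, 297.0)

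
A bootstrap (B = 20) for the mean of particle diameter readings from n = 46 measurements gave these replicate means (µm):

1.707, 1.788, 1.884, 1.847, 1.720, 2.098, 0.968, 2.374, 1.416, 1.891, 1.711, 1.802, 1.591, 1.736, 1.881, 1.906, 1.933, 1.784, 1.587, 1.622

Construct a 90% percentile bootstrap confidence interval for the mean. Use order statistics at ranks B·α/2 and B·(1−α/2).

Sorted replicates: 0.968, 1.416, 1.587, 1.591, 1.622, 1.707, 1.711, 1.720, 1.736, 1.784, 1.788, 1.802, 1.847, 1.881, 1.884, 1.891, 1.906, 1.933, 2.098, 2.374
α = 0.10; lower rank = 20 × 0.050 = 1; upper rank = 20 × 0.950 = 19.
The 1st smallest replicate is 0.968; the 19th is 2.098.

(0.968, 2.098)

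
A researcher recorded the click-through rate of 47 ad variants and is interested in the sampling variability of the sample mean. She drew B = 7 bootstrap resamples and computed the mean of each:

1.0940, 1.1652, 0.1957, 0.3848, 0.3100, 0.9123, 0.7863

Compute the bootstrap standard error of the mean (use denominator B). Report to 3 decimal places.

Bootstrap SE is the standard deviation of the 7 replicate means.
Mean of replicates: (1.0940 + 1.1652 + 0.1957 + 0.3848 + 0.3100 + 0.9123 + 0.7863) / 7 = 4.84830 / 7 = 0.69261
Sum of squared deviations: (+0.40139)² + (+0.47259)² + (−0.49691)² + (−0.30781)² + (−0.38261)² + (+0.21969)² + (+0.09369)² = 0.92955
Variance = 0.92955 / 7 = 0.13279
SE* = √0.13279

SE* = 0.364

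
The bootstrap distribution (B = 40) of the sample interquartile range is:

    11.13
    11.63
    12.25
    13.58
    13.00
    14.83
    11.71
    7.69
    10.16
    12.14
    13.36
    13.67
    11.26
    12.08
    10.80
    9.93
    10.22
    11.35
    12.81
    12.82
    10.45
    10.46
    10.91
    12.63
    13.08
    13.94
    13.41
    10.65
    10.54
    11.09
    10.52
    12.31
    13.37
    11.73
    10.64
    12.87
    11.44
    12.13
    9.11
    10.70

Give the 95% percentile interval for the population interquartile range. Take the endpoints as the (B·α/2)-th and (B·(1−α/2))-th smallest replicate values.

(7.69, 13.94)

Sorted replicates: 7.69, 9.11, 9.93, 10.16, 10.22, 10.45, 10.46, 10.52, 10.54, 10.64, 10.65, 10.70, 10.80, 10.91, 11.09, 11.13, 11.26, 11.35, 11.44, 11.63, 11.71, 11.73, 12.08, 12.13, 12.14, 12.25, 12.31, 12.63, 12.81, 12.82, 12.87, 13.00, 13.08, 13.36, 13.37, 13.41, 13.58, 13.67, 13.94, 14.83
α = 0.05; lower rank = 40 × 0.025 = 1; upper rank = 40 × 0.975 = 39.
The 1st smallest replicate is 7.69; the 39th is 13.94.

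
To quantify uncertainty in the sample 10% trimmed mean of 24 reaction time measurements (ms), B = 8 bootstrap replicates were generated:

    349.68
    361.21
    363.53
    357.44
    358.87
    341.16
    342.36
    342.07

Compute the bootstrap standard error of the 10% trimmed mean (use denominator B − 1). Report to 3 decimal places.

SE* = 9.327

Bootstrap SE is the standard deviation of the 8 replicate 10% trimmed means.
Mean of replicates: (349.68 + 361.21 + 363.53 + 357.44 + 358.87 + 341.16 + 342.36 + 342.07) / 8 = 2816.3200 / 8 = 352.0400
Sum of squared deviations: (−2.3600)² + (+9.1700)² + (+11.4900)² + (+5.4000)² + (+6.8300)² + (−10.8800)² + (−9.6800)² + (−9.9700)² = 608.9652
Variance = 608.9652 / 7 = 86.9950
SE* = √86.9950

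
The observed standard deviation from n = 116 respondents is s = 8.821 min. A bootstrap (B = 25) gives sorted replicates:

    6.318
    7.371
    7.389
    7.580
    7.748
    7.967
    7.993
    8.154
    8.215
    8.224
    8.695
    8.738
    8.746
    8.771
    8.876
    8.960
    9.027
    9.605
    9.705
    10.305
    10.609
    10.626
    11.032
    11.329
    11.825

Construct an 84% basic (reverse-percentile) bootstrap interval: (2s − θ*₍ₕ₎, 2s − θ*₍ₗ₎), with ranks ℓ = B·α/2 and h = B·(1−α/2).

(6.610, 10.271)

Percentile endpoints at ranks 2 and 23: θ*₍2₎ = 7.371, θ*₍23₎ = 11.032.
Basic interval reflects these around s:
  lower = 2 × 8.821 − 11.032 = 6.610
  upper = 2 × 8.821 − 7.371 = 10.271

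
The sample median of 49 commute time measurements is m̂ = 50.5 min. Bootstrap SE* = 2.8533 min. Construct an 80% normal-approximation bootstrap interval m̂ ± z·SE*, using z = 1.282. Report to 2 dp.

(46.84, 54.16)

Margin = 1.282 × 2.8533 = 3.658
Interval: 50.5 ± 3.658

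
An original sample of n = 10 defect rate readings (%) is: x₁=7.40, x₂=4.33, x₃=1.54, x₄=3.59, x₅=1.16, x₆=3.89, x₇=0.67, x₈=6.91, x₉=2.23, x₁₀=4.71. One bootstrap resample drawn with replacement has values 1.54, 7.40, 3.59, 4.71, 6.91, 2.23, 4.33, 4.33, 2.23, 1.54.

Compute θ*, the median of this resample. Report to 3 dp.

Sorted: 1.54, 1.54, 2.23, 2.23, 3.59, 4.33, 4.33, 4.71, 6.91, 7.40
Median = average of the two middle values = 3.960

θ* = 3.960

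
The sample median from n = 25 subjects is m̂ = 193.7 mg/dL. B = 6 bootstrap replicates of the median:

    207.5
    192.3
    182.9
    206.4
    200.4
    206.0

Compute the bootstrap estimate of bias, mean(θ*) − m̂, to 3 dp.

mean(θ*) = (207.5 + 192.3 + 182.9 + 206.4 + 200.4 + 206.0) / 6 = 199.2500
bias = 199.2500 − 193.7

bias = +5.550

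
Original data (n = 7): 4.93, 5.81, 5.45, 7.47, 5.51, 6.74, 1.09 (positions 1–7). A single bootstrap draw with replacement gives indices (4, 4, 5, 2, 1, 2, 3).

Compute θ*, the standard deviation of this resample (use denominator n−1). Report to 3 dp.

Resample values: 7.47, 7.47, 5.51, 5.81, 4.93, 5.81, 5.45.
Mean = 6.0643; sum of squared deviations = 6.0526
s² = 6.0526 / 6 = 1.0088
s = √1.0088 = 1.004

θ* = 1.004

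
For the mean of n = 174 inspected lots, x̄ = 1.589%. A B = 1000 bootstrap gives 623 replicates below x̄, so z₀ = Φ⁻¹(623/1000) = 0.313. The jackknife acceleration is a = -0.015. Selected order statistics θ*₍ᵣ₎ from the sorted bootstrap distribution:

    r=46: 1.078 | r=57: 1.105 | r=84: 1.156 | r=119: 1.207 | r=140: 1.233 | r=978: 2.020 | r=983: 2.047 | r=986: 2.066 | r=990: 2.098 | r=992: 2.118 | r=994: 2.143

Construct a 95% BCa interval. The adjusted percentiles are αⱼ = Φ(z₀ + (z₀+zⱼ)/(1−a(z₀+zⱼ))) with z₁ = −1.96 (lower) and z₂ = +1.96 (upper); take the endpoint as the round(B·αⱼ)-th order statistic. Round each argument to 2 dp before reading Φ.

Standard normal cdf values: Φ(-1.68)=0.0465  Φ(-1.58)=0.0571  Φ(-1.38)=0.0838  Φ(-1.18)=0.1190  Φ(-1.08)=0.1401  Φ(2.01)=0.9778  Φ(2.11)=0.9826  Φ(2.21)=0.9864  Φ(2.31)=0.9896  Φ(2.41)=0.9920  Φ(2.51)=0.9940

(1.156, 2.143)

Lower: z₀ + z₁ = 0.313 + (-1.960) = -1.647; 1 − a(z₀+z₁) = 1 − (-0.015)(-1.647) = 0.9753; argument = 0.313 + (-1.647)/0.9753 = -1.3757 → -1.38.
α₁ = Φ(-1.38) = 0.0838; rank = round(1000 × 0.0838) = 84; θ*₍84₎ = 1.156.
Upper: z₀ + z₂ = 2.273; 1 − a(z₀+z₂) = 1.0341; argument = 2.5111 → 2.51; α₂ = 0.9940; rank = 994; θ*₍994₎ = 2.143.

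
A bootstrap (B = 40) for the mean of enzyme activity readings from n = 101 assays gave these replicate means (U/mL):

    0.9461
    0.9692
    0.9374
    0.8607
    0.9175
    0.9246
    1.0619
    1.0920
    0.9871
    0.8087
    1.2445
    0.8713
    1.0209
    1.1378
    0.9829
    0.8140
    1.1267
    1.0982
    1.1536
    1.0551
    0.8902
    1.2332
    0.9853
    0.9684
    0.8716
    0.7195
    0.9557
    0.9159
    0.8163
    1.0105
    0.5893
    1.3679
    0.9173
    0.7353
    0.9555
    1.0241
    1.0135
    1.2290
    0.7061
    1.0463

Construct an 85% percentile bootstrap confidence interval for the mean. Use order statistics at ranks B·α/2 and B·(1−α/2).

Sorted replicates: 0.5893, 0.7061, 0.7195, 0.7353, 0.8087, 0.8140, 0.8163, 0.8607, 0.8713, 0.8716, 0.8902, 0.9159, 0.9173, 0.9175, 0.9246, 0.9374, 0.9461, 0.9555, 0.9557, 0.9684, 0.9692, 0.9829, 0.9853, 0.9871, 1.0105, 1.0135, 1.0209, 1.0241, 1.0463, 1.0551, 1.0619, 1.0920, 1.0982, 1.1267, 1.1378, 1.1536, 1.2290, 1.2332, 1.2445, 1.3679
α = 0.15; lower rank = 40 × 0.075 = 3; upper rank = 40 × 0.925 = 37.
The 3rd smallest replicate is 0.7195; the 37th is 1.2290.

(0.7195, 1.2290)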